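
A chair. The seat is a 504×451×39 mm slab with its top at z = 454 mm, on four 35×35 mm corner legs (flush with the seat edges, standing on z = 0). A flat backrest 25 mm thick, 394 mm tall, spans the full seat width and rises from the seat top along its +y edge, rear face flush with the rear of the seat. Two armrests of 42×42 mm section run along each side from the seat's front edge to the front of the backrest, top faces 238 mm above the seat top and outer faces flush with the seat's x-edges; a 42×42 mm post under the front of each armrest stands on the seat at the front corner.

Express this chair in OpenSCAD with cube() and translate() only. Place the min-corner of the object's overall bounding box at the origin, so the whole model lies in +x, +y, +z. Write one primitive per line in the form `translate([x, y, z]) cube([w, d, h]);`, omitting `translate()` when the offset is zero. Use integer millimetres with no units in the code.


// leg_h = 454 - 39 = 415
// arm post h = 238 - 42 = 196
translate([0, 0, 415]) cube([504, 451, 39]);
cube([35, 35, 415]);
translate([469, 0, 0]) cube([35, 35, 415]);
translate([0, 416, 0]) cube([35, 35, 415]);
translate([469, 416, 0]) cube([35, 35, 415]);
translate([0, 426, 454]) cube([504, 25, 394]);
translate([0, 0, 650]) cube([42, 426, 42]);
translate([462, 0, 650]) cube([42, 426, 42]);
translate([0, 0, 454]) cube([42, 42, 196]);
translate([462, 0, 454]) cube([42, 42, 196]);


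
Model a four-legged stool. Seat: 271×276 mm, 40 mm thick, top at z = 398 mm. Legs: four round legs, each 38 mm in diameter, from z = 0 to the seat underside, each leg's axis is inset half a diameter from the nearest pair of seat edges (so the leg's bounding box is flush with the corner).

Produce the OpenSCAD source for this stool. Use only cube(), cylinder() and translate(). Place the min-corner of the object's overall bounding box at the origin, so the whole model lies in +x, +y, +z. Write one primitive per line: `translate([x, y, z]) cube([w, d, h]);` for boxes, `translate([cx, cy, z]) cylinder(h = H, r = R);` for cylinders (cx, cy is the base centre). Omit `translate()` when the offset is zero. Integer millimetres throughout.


translate([0, 0, 358]) cube([271, 276, 40]);
translate([19, 19, 0]) cylinder(h = 358, r = 19);
translate([252, 19, 0]) cylinder(h = 358, r = 19);
translate([19, 257, 0]) cylinder(h = 358, r = 19);
translate([252, 257, 0]) cylinder(h = 358, r = 19);


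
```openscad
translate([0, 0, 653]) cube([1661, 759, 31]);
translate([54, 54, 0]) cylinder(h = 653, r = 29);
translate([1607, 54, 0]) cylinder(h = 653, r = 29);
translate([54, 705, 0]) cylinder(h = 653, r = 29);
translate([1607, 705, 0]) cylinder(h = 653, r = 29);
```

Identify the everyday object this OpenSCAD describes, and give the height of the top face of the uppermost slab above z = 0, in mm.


A table. The table height is 684 mm.

A 1661×759×31 slab sits at z = 653 on four Ø58 mm round legs — a table. The top surface is at 653 + 31 = 684 mm.


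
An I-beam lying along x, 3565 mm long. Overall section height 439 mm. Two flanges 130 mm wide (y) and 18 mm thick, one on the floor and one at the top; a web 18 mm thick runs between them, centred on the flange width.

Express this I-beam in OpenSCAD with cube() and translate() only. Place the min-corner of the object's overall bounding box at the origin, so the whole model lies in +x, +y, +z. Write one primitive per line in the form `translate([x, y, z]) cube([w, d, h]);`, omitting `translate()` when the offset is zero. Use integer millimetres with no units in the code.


cube([3565, 130, 18]);
translate([0, 56, 18]) cube([3565, 18, 403]);
translate([0, 0, 421]) cube([3565, 130, 18]);


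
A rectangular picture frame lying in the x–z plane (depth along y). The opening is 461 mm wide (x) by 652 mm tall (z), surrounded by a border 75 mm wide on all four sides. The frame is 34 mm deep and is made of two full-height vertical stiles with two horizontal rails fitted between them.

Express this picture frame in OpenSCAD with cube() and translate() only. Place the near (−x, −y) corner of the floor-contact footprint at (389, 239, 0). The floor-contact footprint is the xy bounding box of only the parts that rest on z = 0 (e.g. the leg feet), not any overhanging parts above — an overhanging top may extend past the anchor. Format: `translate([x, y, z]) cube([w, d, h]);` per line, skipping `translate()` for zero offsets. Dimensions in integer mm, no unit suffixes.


translate([389, 239, 0]) cube([75, 34, 802]);
translate([925, 239, 0]) cube([75, 34, 802]);
translate([464, 239, 0]) cube([461, 34, 75]);
translate([464, 239, 727]) cube([461, 34, 75]);


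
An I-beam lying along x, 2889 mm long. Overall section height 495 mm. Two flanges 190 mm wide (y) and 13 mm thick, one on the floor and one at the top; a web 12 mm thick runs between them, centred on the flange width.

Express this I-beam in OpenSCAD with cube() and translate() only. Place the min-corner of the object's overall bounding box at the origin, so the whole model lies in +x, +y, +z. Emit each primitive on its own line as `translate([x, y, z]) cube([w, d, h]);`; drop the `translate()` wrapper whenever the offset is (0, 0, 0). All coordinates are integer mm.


cube([2889, 190, 13]);
translate([0, 89, 13]) cube([2889, 12, 469]);
translate([0, 0, 482]) cube([2889, 190, 13]);


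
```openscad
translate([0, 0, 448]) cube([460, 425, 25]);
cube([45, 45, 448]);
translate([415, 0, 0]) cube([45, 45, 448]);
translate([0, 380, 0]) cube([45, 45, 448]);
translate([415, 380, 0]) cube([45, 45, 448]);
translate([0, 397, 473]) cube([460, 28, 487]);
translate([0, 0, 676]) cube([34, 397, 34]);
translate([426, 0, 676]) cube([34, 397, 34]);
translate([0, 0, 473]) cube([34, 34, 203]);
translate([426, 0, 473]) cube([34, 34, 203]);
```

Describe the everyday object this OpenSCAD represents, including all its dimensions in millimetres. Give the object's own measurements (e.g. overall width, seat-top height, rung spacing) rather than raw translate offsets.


A chair. The seat is a 460×425×25 mm slab with its top at z = 473 mm, on four 45×45 mm corner legs (flush with the seat edges, standing on z = 0). A flat backrest 28 mm thick, 487 mm tall, spans the full seat width and rises from the seat top along its +y edge, rear face flush with the rear of the seat. Two armrests of 34×34 mm section run along each side from the seat's front edge to the front of the backrest, top faces 237 mm above the seat top and outer faces flush with the seat's x-edges; a 34×34 mm post under the front of each armrest stands on the seat at the front corner.


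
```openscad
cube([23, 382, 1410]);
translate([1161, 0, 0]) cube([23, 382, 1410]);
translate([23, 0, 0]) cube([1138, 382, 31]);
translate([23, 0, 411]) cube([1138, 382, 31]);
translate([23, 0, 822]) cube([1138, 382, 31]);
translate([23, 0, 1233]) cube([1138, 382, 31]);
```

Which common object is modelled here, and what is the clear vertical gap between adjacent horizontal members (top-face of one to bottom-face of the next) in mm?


A bookshelf. The clear shelf gap is 380 mm.

Two tall side panels with 4 horizontal boards between them — a bookshelf. The first two shelf undersides are at z = 0 and z = 411; with shelf thickness 31, the clear gap is 411 − 0 − 31 = 380 mm.


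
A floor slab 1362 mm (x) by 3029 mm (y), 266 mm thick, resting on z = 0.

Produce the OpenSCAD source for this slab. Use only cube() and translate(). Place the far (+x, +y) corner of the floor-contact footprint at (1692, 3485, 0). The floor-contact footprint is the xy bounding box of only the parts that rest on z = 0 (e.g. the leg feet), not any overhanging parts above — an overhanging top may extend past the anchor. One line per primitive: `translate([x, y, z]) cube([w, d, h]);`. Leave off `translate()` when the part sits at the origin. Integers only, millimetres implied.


translate([330, 456, 0]) cube([1362, 3029, 266]);


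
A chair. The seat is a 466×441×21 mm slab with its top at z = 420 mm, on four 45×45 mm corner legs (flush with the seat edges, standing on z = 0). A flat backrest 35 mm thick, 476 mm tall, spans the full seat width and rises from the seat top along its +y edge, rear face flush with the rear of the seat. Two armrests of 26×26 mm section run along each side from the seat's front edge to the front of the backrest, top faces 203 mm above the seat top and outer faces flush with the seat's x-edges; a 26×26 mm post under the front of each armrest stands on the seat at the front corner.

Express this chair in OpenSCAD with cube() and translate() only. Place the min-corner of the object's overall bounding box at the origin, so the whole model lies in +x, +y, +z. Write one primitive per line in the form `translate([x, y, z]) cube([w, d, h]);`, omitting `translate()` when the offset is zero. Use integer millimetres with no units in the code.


translate([0, 0, 399]) cube([466, 441, 21]);
cube([45, 45, 399]);
translate([421, 0, 0]) cube([45, 45, 399]);
translate([0, 396, 0]) cube([45, 45, 399]);
translate([421, 396, 0]) cube([45, 45, 399]);
translate([0, 406, 420]) cube([466, 35, 476]);
translate([0, 0, 597]) cube([26, 406, 26]);
translate([440, 0, 597]) cube([26, 406, 26]);
translate([0, 0, 420]) cube([26, 26, 177]);
translate([440, 0, 420]) cube([26, 26, 177]);


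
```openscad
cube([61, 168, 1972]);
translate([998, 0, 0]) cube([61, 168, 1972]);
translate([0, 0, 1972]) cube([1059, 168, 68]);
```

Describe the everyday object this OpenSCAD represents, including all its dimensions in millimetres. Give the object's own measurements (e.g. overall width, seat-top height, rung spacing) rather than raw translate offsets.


A door frame. The clear opening is 937 mm wide and 1972 mm high. Two 61 mm wide jambs, 168 mm deep, stand either side of the opening from the floor to the top of the opening. A 68 mm thick head sits across the top of both jambs, spanning the full outside width of the frame.


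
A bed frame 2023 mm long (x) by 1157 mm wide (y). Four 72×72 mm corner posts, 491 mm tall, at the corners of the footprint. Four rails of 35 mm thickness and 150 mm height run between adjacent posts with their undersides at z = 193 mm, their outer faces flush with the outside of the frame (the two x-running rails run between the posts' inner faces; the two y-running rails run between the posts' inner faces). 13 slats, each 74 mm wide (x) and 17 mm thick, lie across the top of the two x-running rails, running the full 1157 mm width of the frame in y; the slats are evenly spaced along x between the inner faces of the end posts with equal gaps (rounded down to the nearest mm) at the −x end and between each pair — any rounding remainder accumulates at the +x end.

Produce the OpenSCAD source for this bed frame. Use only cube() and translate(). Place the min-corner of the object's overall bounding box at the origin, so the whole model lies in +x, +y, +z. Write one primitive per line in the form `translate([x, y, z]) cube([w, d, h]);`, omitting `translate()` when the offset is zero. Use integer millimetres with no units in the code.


cube([72, 72, 491]);
translate([0, 1085, 0]) cube([72, 72, 491]);
translate([1951, 0, 0]) cube([72, 72, 491]);
translate([1951, 1085, 0]) cube([72, 72, 491]);
translate([72, 0, 193]) cube([1879, 35, 150]);
translate([72, 1122, 193]) cube([1879, 35, 150]);
translate([0, 72, 193]) cube([35, 1013, 150]);
translate([1988, 72, 193]) cube([35, 1013, 150]);
translate([137, 0, 343]) cube([74, 1157, 17]);
translate([276, 0, 343]) cube([74, 1157, 17]);
translate([415, 0, 343]) cube([74, 1157, 17]);
translate([554, 0, 343]) cube([74, 1157, 17]);
translate([693, 0, 343]) cube([74, 1157, 17]);
translate([832, 0, 343]) cube([74, 1157, 17]);
translate([971, 0, 343]) cube([74, 1157, 17]);
translate([1110, 0, 343]) cube([74, 1157, 17]);
translate([1249, 0, 343]) cube([74, 1157, 17]);
translate([1388, 0, 343]) cube([74, 1157, 17]);
translate([1527, 0, 343]) cube([74, 1157, 17]);
translate([1666, 0, 343]) cube([74, 1157, 17]);
translate([1805, 0, 343]) cube([74, 1157, 17]);


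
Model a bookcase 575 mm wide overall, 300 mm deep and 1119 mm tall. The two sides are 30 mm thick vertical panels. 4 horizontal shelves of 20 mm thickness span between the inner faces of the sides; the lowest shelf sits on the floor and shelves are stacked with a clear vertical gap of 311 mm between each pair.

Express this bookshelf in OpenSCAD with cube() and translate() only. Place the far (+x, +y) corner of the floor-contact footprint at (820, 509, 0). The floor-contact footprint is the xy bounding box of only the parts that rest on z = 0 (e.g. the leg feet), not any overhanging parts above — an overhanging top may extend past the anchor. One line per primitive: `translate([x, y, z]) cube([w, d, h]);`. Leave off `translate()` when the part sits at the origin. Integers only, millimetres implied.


translate([245, 209, 0]) cube([30, 300, 1119]);
translate([790, 209, 0]) cube([30, 300, 1119]);
translate([275, 209, 0]) cube([515, 300, 20]);
translate([275, 209, 331]) cube([515, 300, 20]);
translate([275, 209, 662]) cube([515, 300, 20]);
translate([275, 209, 993]) cube([515, 300, 20]);


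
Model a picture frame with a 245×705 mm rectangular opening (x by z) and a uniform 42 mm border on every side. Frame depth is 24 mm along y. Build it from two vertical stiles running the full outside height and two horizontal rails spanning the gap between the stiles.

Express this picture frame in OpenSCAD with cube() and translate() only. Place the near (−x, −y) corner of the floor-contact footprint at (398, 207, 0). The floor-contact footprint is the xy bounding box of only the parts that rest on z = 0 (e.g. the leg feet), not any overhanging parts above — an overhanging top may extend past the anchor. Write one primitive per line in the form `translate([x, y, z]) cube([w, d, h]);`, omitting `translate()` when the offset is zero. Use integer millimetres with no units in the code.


translate([398, 207, 0]) cube([42, 24, 789]);
translate([685, 207, 0]) cube([42, 24, 789]);
translate([440, 207, 0]) cube([245, 24, 42]);
translate([440, 207, 747]) cube([245, 24, 42]);


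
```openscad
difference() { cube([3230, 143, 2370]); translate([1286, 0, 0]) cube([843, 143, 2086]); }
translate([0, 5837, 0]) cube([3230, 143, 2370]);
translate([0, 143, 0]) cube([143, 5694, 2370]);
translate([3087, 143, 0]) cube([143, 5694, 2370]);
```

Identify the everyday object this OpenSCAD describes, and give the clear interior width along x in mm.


A single room. The interior width is 2944 mm.

Four walls enclosing a rectangle with a door in the front wall — a room. Outside width 3230 minus two 143 mm walls gives 2944 mm.


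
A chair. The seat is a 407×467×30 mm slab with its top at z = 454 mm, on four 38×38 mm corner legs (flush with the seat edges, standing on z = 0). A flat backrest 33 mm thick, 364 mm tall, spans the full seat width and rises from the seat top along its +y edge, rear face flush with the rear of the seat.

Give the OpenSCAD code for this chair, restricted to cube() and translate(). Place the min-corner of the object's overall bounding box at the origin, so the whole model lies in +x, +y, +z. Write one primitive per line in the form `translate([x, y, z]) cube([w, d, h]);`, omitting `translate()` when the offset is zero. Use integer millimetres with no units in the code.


translate([0, 0, 424]) cube([407, 467, 30]);
cube([38, 38, 424]);
translate([369, 0, 0]) cube([38, 38, 424]);
translate([0, 429, 0]) cube([38, 38, 424]);
translate([369, 429, 0]) cube([38, 38, 424]);
translate([0, 434, 454]) cube([407, 33, 364]);


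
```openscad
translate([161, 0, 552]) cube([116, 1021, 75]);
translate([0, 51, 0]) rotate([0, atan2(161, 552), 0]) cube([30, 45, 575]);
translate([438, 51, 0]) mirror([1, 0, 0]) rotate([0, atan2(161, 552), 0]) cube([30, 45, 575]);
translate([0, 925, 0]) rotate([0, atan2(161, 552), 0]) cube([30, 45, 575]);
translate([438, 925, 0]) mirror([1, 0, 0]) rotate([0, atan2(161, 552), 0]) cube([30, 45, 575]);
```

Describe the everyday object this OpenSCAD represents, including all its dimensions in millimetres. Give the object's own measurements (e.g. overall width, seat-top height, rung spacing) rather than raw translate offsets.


A sawhorse. A 116×1021×75 mm beam (x, y, z) sits on two A-frame leg pairs. Each pair is two raked legs of 30×45 mm section (45 mm along y) splaying symmetrically in x. Each leg rises 552 mm vertically over 161 mm of horizontal reach and is 575 mm long along its own axis. Every leg's outer bottom edge rests on the floor and its outer top edge meets a bottom edge of the beam — the left legs (tilting toward +x) meet the beam's −x bottom edge, the right legs (their mirror images, tilting toward −x) meet its +x bottom edge — so the leg tops tuck under the beam, the beam's underside is 552 mm above the floor, and the feet are 438 mm apart outside-to-outside with the beam centred between them. The two leg pairs are set in 51 mm from either end of the beam.


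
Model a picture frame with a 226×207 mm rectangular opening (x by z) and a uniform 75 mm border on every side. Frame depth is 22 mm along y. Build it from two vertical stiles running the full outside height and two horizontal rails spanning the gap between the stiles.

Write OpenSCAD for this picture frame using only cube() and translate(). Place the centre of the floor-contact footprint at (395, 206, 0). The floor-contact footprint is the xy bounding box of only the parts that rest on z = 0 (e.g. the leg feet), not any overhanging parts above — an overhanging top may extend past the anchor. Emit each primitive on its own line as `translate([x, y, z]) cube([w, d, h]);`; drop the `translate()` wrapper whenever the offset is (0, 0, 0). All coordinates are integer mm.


translate([207, 195, 0]) cube([75, 22, 357]);
translate([508, 195, 0]) cube([75, 22, 357]);
translate([282, 195, 0]) cube([226, 22, 75]);
translate([282, 195, 282]) cube([226, 22, 75]);


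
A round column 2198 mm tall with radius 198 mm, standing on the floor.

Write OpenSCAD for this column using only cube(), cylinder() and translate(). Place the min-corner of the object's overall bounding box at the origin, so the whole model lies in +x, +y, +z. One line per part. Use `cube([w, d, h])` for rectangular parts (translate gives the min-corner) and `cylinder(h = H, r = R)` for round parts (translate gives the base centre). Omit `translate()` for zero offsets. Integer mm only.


translate([198, 198, 0]) cylinder(h = 2198, r = 198);


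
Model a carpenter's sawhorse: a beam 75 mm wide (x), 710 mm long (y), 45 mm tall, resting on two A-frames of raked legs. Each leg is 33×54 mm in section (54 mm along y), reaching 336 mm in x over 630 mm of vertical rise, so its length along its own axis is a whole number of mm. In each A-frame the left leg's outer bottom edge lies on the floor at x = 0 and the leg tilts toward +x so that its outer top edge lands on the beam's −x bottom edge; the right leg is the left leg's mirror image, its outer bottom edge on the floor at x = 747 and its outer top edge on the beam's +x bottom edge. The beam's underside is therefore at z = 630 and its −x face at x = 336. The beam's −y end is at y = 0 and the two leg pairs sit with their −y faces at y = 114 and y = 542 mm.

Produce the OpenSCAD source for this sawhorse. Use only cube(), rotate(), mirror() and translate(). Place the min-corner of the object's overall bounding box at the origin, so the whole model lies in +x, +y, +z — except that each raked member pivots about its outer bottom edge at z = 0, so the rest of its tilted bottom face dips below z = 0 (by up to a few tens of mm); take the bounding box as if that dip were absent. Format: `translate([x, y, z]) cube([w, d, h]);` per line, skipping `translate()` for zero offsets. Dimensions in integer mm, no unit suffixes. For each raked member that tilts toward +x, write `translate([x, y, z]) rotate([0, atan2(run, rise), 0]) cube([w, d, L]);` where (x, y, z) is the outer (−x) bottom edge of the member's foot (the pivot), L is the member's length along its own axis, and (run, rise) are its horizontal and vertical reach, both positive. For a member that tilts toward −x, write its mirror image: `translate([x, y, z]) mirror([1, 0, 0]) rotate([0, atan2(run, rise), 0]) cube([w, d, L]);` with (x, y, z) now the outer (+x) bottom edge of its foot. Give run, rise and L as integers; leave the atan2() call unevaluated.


// leg length = √(336² + 630²) = 714
// right-leg outer foot x = 2·336 + 75 = 747
// beam min-corner = (336, 0, 630)
translate([336, 0, 630]) cube([75, 710, 45]);
translate([0, 114, 0]) rotate([0, atan2(336, 630), 0]) cube([33, 54, 714]);
translate([747, 114, 0]) mirror([1, 0, 0]) rotate([0, atan2(336, 630), 0]) cube([33, 54, 714]);
translate([0, 542, 0]) rotate([0, atan2(336, 630), 0]) cube([33, 54, 714]);
translate([747, 542, 0]) mirror([1, 0, 0]) rotate([0, atan2(336, 630), 0]) cube([33, 54, 714]);


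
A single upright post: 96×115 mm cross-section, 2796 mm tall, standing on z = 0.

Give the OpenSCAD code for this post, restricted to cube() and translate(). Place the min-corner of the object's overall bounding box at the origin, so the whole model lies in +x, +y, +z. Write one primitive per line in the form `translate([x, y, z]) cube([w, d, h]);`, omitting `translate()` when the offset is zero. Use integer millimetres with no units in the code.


cube([96, 115, 2796]);


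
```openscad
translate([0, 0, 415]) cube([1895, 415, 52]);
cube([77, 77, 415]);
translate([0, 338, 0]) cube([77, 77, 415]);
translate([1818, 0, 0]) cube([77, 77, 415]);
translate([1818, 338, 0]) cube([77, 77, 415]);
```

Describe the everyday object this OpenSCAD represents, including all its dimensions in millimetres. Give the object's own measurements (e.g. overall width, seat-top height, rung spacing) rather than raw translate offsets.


A bench: a 1895×415 mm seat slab, 52 mm thick, top at z = 467 mm, on four 77×77 mm square legs flush with the seat corners and standing on z = 0.


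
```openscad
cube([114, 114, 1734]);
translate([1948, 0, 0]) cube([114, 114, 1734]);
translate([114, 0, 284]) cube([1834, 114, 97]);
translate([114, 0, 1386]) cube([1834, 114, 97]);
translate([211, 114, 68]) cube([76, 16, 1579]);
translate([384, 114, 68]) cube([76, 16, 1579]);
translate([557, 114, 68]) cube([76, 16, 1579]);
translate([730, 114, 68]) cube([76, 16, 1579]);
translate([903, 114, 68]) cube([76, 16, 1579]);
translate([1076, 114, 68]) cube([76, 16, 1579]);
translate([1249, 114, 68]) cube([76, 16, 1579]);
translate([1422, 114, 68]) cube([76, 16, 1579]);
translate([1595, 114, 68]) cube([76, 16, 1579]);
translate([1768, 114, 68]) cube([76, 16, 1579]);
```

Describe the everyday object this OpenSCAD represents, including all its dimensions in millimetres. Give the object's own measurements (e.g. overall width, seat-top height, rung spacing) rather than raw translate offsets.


A fence section. Two 114×114 mm posts, 1734 mm tall, stand on the floor with a clear span of 1834 mm between their inner faces. Two horizontal rails of 114×97 mm section span the gap between the posts with their undersides at z = 284 mm and z = 1386 mm, flush with the posts' −y face. 10 pickets, each 76 mm wide, 16 mm thick and 1579 mm tall, are fixed to the +y face of the rails with their bottoms at z = 68 mm, spaced across the span with a 97 mm gap after the −x post and between neighbouring pickets, with 104 mm left before the +x post.


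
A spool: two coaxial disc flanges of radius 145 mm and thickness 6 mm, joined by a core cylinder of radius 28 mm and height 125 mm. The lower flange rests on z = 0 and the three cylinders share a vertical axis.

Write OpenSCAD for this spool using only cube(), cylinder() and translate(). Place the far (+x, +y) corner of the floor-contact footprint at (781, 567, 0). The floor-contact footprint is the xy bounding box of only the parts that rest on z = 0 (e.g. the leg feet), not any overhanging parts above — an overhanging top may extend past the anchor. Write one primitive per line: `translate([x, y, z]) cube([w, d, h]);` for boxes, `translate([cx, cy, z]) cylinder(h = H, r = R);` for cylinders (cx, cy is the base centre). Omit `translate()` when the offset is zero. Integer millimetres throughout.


translate([636, 422, 0]) cylinder(h = 6, r = 145);
translate([636, 422, 6]) cylinder(h = 125, r = 28);
translate([636, 422, 131]) cylinder(h = 6, r = 145);


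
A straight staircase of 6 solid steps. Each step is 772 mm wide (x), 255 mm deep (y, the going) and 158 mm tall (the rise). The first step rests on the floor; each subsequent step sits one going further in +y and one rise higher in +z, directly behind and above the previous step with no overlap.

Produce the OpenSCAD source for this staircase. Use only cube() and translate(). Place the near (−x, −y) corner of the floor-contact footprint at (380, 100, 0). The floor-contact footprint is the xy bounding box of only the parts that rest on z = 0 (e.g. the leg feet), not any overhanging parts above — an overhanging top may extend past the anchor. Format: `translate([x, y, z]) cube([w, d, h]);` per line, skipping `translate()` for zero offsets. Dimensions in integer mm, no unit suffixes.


translate([380, 100, 0]) cube([772, 255, 158]);
translate([380, 355, 158]) cube([772, 255, 158]);
translate([380, 610, 316]) cube([772, 255, 158]);
translate([380, 865, 474]) cube([772, 255, 158]);
translate([380, 1120, 632]) cube([772, 255, 158]);
translate([380, 1375, 790]) cube([772, 255, 158]);


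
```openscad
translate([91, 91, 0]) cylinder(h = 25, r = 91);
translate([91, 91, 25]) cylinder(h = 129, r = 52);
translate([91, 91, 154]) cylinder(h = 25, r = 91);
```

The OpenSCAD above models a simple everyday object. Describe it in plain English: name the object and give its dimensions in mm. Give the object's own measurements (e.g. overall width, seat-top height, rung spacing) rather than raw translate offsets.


A spool: two coaxial disc flanges of radius 91 mm and thickness 25 mm, joined by a core cylinder of radius 52 mm and height 129 mm. The lower flange rests on z = 0 and the three cylinders share a vertical axis.


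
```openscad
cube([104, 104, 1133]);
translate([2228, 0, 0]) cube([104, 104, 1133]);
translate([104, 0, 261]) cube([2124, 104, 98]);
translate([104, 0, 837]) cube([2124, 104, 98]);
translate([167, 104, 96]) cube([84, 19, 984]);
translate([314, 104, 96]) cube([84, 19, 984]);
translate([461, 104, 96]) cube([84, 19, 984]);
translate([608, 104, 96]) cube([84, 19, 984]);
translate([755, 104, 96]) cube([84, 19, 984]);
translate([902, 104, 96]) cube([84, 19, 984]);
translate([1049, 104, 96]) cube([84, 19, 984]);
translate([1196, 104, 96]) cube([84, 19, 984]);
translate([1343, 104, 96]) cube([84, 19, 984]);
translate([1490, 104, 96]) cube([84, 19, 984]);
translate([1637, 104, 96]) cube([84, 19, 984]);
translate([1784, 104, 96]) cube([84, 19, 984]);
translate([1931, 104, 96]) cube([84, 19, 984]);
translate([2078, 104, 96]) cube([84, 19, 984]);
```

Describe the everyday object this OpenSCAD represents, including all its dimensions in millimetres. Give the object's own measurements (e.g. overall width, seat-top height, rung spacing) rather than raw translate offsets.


A fence section. Two 104×104 mm posts, 1133 mm tall, stand on the floor with a clear span of 2124 mm between their inner faces. Two horizontal rails of 104×98 mm section span the gap between the posts with their undersides at z = 261 mm and z = 837 mm, flush with the posts' −y face. 14 pickets, each 84 mm wide, 19 mm thick and 984 mm tall, are fixed to the +y face of the rails with their bottoms at z = 96 mm, spaced across the span with a 63 mm gap after the −x post and between neighbouring pickets, with 66 mm left before the +x post.


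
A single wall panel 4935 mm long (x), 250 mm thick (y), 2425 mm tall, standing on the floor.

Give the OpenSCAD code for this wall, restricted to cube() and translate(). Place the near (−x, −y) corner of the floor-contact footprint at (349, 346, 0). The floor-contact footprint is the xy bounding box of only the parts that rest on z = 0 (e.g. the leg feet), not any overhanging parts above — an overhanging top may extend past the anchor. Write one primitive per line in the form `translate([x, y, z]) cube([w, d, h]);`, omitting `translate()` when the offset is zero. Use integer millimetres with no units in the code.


translate([349, 346, 0]) cube([4935, 250, 2425]);


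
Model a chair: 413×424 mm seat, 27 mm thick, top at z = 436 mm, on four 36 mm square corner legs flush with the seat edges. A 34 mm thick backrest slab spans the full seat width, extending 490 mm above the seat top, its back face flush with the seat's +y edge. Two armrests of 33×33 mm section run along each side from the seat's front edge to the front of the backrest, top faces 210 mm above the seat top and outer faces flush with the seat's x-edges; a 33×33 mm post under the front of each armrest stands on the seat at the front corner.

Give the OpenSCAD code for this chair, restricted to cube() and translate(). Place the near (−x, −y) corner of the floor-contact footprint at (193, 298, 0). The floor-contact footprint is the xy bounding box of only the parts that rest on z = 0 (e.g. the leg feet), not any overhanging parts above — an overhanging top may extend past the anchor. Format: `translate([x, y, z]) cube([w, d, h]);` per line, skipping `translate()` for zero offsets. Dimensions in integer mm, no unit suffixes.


translate([193, 298, 409]) cube([413, 424, 27]);
translate([193, 298, 0]) cube([36, 36, 409]);
translate([570, 298, 0]) cube([36, 36, 409]);
translate([193, 686, 0]) cube([36, 36, 409]);
translate([570, 686, 0]) cube([36, 36, 409]);
translate([193, 688, 436]) cube([413, 34, 490]);
translate([193, 298, 613]) cube([33, 390, 33]);
translate([573, 298, 613]) cube([33, 390, 33]);
translate([193, 298, 436]) cube([33, 33, 177]);
translate([573, 298, 436]) cube([33, 33, 177]);


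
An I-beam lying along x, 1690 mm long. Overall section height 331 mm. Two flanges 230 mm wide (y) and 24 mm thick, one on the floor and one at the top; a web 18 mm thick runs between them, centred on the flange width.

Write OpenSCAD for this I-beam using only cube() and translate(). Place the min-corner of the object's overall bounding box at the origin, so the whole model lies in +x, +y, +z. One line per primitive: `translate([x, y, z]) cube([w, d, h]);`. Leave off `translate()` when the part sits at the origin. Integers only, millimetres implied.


cube([1690, 230, 24]);
translate([0, 106, 24]) cube([1690, 18, 283]);
translate([0, 0, 307]) cube([1690, 230, 24]);


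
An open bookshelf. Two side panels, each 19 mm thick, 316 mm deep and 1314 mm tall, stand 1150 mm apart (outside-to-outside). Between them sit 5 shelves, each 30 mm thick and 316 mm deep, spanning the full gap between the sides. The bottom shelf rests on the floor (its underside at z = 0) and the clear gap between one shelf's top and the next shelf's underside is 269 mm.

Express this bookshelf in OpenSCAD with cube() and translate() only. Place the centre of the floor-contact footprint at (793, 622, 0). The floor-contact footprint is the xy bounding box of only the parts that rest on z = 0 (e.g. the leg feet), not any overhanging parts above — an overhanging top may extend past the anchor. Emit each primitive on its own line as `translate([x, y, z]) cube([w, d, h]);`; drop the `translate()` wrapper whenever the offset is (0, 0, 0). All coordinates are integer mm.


translate([218, 464, 0]) cube([19, 316, 1314]);
translate([1349, 464, 0]) cube([19, 316, 1314]);
translate([237, 464, 0]) cube([1112, 316, 30]);
translate([237, 464, 299]) cube([1112, 316, 30]);
translate([237, 464, 598]) cube([1112, 316, 30]);
translate([237, 464, 897]) cube([1112, 316, 30]);
translate([237, 464, 1196]) cube([1112, 316, 30]);


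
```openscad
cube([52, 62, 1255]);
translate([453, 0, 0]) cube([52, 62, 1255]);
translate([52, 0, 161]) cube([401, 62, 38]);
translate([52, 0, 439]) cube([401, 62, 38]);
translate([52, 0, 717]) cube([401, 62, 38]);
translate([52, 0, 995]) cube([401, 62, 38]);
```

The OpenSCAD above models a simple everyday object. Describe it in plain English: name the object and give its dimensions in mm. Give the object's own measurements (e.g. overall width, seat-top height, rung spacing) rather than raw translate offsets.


A straight ladder. Two 52×62 mm vertical rails, 1255 mm tall, stand 505 mm apart (outside-to-outside) with their front faces coplanar on the −y side. 4 rungs, each 62 mm deep and 38 mm tall, span between the inner faces of the rails, front faces flush with the rails. The lowest rung's underside is at z = 161 mm and rungs are spaced 278 mm apart (underside to underside).


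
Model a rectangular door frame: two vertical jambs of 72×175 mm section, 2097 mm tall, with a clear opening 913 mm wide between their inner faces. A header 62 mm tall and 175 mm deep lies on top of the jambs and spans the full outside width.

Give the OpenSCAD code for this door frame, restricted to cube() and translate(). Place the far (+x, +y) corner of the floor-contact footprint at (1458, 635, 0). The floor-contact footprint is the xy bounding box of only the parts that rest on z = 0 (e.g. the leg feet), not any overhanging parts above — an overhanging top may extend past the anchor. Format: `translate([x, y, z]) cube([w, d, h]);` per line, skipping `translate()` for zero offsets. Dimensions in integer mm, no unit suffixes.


translate([401, 460, 0]) cube([72, 175, 2097]);
translate([1386, 460, 0]) cube([72, 175, 2097]);
translate([401, 460, 2097]) cube([1057, 175, 62]);


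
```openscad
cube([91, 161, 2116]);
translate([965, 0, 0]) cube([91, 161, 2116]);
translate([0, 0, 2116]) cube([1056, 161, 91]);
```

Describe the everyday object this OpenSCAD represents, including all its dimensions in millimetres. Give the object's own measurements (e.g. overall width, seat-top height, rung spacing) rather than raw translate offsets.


A door frame. The clear opening is 874 mm wide and 2116 mm high. Two 91 mm wide jambs, 161 mm deep, stand either side of the opening from the floor to the top of the opening. A 91 mm thick head sits across the top of both jambs, spanning the full outside width of the frame.


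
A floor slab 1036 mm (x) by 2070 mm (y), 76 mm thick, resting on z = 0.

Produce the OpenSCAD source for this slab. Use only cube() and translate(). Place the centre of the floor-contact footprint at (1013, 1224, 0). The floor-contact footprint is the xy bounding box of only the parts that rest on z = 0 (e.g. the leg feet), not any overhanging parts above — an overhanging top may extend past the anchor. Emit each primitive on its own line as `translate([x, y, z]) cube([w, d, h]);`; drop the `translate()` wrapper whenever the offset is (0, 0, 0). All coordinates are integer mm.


translate([495, 189, 0]) cube([1036, 2070, 76]);


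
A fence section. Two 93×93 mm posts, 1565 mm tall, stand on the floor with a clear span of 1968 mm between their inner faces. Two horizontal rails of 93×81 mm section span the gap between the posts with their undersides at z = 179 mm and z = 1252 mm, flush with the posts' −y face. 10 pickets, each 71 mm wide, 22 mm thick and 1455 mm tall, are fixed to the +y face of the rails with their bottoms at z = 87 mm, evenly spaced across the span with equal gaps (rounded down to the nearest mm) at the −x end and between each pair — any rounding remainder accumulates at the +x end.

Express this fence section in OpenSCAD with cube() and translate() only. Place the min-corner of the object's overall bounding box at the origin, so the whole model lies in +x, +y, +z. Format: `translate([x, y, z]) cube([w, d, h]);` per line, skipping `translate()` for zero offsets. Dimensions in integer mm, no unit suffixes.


cube([93, 93, 1565]);
translate([2061, 0, 0]) cube([93, 93, 1565]);
translate([93, 0, 179]) cube([1968, 93, 81]);
translate([93, 0, 1252]) cube([1968, 93, 81]);
translate([207, 93, 87]) cube([71, 22, 1455]);
translate([392, 93, 87]) cube([71, 22, 1455]);
translate([577, 93, 87]) cube([71, 22, 1455]);
translate([762, 93, 87]) cube([71, 22, 1455]);
translate([947, 93, 87]) cube([71, 22, 1455]);
translate([1132, 93, 87]) cube([71, 22, 1455]);
translate([1317, 93, 87]) cube([71, 22, 1455]);
translate([1502, 93, 87]) cube([71, 22, 1455]);
translate([1687, 93, 87]) cube([71, 22, 1455]);
translate([1872, 93, 87]) cube([71, 22, 1455]);


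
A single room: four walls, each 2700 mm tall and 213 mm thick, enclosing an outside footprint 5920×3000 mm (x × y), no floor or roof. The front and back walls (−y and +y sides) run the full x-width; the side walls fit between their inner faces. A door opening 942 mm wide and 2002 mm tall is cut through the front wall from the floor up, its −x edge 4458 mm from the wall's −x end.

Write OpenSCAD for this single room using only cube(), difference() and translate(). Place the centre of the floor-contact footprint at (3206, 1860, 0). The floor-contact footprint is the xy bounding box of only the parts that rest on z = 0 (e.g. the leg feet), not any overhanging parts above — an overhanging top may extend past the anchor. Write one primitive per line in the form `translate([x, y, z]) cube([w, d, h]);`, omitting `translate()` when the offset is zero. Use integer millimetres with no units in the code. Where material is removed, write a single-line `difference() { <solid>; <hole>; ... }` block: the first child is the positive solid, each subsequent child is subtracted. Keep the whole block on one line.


difference() { translate([246, 360, 0]) cube([5920, 213, 2700]); translate([4704, 360, 0]) cube([942, 213, 2002]); }
translate([246, 3147, 0]) cube([5920, 213, 2700]);
translate([246, 573, 0]) cube([213, 2574, 2700]);
translate([5953, 573, 0]) cube([213, 2574, 2700]);


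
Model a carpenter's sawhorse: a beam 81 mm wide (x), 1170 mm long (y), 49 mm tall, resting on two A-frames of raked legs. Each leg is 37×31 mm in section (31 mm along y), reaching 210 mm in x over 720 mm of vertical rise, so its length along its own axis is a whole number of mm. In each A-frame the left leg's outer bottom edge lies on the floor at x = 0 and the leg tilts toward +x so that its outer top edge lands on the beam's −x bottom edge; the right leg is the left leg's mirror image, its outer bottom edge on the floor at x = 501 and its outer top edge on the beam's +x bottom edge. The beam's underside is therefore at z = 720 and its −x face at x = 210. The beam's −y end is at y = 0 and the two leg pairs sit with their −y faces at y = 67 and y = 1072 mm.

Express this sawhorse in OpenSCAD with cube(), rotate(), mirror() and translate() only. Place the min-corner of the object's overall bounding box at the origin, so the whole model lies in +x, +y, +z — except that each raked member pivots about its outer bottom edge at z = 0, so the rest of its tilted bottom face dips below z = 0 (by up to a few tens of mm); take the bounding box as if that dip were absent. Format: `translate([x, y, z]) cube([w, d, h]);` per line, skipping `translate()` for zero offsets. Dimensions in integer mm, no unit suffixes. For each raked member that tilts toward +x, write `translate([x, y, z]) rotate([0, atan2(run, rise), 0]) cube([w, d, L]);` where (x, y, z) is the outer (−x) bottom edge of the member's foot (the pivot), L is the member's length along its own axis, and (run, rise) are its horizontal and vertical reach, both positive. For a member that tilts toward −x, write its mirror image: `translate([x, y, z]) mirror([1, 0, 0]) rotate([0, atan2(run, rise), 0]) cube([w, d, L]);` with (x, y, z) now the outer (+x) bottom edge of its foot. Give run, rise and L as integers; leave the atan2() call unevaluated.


// leg length = √(210² + 720²) = 750
// right-leg outer foot x = 2·210 + 81 = 501
// beam min-corner = (210, 0, 720)
translate([210, 0, 720]) cube([81, 1170, 49]);
translate([0, 67, 0]) rotate([0, atan2(210, 720), 0]) cube([37, 31, 750]);
translate([501, 67, 0]) mirror([1, 0, 0]) rotate([0, atan2(210, 720), 0]) cube([37, 31, 750]);
translate([0, 1072, 0]) rotate([0, atan2(210, 720), 0]) cube([37, 31, 750]);
translate([501, 1072, 0]) mirror([1, 0, 0]) rotate([0, atan2(210, 720), 0]) cube([37, 31, 750]);
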